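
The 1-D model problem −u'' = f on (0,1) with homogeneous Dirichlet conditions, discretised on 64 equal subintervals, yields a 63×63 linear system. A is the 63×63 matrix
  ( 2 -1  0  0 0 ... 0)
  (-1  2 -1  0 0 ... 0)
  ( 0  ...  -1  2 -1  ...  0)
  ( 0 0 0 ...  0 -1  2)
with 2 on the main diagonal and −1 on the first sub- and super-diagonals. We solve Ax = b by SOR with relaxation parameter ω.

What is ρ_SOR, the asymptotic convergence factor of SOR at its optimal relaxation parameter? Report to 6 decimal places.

ρ_SOR = 0.906455

B_J for the 63×63 system has eigenvalues cos(kπ/64); ρ_J = cos(π/64) = 0.998795.
√(1 − cos²(π/64)) = sin(π/64) ≈ 0.0490677.
Young: ω* = 2/(1+√(1−ρ_J²)) = 2/(1+0.0490677) = 2/1.0490677 = 1.906455.
[ρ_SOR] ω* − 1 = 0.906455.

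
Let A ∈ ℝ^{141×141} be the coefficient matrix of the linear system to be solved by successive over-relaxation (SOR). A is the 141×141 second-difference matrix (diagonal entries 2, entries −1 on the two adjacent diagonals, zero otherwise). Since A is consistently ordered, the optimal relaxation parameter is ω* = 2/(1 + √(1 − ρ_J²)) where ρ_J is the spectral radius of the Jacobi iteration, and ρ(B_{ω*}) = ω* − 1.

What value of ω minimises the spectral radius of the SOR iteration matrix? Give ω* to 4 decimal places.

ω* = 1.9567

B_J for the 141×141 system has eigenvalues cos(kπ/142); ρ_J = cos(π/142) = 0.9998.
√(1 − cos²(π/142)) = sin(π/142) ≈ 0.02212.
So ω* = 2/1.02212 = 1.9567 (Young).
and ρ(B_{ω*}) = 1.9567 − 1 = 0.9567.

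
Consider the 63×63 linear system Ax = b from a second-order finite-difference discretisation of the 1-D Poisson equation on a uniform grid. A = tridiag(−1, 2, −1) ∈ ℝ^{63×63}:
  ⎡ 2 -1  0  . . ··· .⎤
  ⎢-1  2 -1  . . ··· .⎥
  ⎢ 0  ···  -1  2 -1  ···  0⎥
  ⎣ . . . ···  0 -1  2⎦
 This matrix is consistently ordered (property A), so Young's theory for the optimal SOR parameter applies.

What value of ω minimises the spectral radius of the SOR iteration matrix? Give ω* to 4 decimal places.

B_J for the 63×63 system has eigenvalues cos(kπ/64); ρ_J = cos(π/64) = 0.9988.
root = sin(π/64) = 0.04907  (since 1−cos² = sin²).
So ω* = 2/1.04907 = 1.9065 (Young).
ρ(B_{ω*}) = ω*−1 = 0.9065

ω* = 1.9065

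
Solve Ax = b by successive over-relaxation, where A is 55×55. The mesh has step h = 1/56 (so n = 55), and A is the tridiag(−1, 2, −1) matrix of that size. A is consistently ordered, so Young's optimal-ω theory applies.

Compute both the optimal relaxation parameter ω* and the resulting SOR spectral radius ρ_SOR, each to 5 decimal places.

[ρ_J] n=55: ρ(B_J) = cos(π/(n+1)) = cos(π/56) = 0.99843.
√(1−ρ_J²) simplifies to sin(π/56) = 0.056070.
[ω*] 2 ÷ (1 + 0.056070) = 2 ÷ 1.056070 = 1.89381.
ρ(B_{ω*}) = ω*−1 = 0.89381

ω* = 1.89381, ρ_SOR = 0.89381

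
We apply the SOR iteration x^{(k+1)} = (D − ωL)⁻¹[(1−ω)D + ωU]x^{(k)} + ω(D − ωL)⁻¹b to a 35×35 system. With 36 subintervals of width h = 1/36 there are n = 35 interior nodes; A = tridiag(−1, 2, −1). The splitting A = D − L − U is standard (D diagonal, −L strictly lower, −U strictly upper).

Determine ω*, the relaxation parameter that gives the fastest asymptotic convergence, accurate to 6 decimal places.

spectrum of D⁻¹(L+U) = {cos(kπ/36) : 1≤k≤35}; ρ_J = cos(π/36) = 0.996195.
1 − cos²(π/36) = sin²(π/36) ⇒ √(1−ρ_J²) = sin(π/36) = 0.0871557.
ω* = 2 / (1 + 0.0871557) = 2 / 1.0871557 ≈ 1.839663.
ρ_SOR = ω* − 1 = 1.839663 − 1 = 0.839663.

ω* = 1.839663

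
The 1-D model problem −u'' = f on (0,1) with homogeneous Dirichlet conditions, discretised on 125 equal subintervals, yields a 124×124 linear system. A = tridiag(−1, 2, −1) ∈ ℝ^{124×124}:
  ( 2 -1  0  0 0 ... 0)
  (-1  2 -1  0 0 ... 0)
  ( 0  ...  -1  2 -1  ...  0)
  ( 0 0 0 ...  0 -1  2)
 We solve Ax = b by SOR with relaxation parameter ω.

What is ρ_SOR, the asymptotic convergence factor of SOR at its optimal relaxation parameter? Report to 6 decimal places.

n=124: λ(B_J) = 1 − λ(A)/2 = cos(kπ/125); k=1 gives ρ_J = 0.999684.
root = sin(π/125) = 0.0251301  (since 1−cos² = sin²).
ω* = 2/(1+0.0251301) = 1.950972
ρ_SOR = ω* − 1 = 1.950972 − 1 = 0.950972.

ρ_SOR = 0.950972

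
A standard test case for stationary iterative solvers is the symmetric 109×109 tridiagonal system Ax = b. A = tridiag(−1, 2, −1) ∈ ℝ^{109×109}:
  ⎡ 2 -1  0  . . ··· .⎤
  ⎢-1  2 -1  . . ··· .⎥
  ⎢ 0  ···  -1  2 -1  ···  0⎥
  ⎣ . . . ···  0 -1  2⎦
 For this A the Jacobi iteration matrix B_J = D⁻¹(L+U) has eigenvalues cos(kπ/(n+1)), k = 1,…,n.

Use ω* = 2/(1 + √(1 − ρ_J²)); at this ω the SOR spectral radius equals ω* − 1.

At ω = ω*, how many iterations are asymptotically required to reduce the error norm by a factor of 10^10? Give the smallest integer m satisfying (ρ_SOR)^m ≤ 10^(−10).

ρ_J = max_k |cos(kπ/110)| = cos(π/110) = 0.9995922
√(1−ρ_J²) = |sin(π/110)| = 0.0285561
So ω* = 2/1.0285561 = 1.9444734 (Young).
and ρ(B_{ω*}) = 1.9444734 − 1 = 0.9444734.
For 10 digits: m = 10·ln10 / (−ln 0.9444734) = 23.0259/0.0571278 = 403.059; round up → m = 404.

m = 404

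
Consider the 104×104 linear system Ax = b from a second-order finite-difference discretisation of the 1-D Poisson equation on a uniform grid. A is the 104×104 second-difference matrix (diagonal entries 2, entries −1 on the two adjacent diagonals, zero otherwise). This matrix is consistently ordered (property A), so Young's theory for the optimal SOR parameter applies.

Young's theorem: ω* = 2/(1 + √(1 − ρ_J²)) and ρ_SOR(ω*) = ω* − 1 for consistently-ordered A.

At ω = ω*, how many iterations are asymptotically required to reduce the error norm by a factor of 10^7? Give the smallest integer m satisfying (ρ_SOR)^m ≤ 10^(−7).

m = 270

B_J for the 104×104 system has eigenvalues cos(kπ/105); ρ_J = cos(π/105) = 0.9995524.
√(1−ρ_J²) simplifies to sin(π/105) = 0.0299155.
ω* = 2/(1+0.0299155) = 1.9419069
and ρ(B_{ω*}) = 1.9419069 − 1 = 0.9419069.
Need (0.9419069)^m ≤ 10^(−7): m ≥ 7·ln10/|ln 0.9419069| = 16.1181/0.0598488 = 269.314 ⇒ m = 270.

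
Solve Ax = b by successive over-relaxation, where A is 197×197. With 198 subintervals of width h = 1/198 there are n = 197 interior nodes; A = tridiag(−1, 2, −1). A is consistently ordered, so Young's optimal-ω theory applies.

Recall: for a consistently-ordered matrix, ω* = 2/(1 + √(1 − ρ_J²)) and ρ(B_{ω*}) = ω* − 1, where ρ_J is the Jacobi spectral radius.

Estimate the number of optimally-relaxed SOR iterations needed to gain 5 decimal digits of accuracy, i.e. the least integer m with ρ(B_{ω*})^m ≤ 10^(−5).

m = 363

ρ_J = max_k |cos(kπ/198)| = cos(π/198) = 0.9998741
root = sin(π/198) = 0.0158660  (since 1−cos² = sin²).
ω* = 2 / (1 + 0.0158660) = 2 / 1.0158660 ≈ 1.9687636.
and ρ(B_{ω*}) = 1.9687636 − 1 = 0.9687636.
Need (0.9687636)^m ≤ 10^(−5): m ≥ 5·ln10/|ln 0.9687636| = 11.5129/0.0317347 = 362.786 ⇒ m = 363.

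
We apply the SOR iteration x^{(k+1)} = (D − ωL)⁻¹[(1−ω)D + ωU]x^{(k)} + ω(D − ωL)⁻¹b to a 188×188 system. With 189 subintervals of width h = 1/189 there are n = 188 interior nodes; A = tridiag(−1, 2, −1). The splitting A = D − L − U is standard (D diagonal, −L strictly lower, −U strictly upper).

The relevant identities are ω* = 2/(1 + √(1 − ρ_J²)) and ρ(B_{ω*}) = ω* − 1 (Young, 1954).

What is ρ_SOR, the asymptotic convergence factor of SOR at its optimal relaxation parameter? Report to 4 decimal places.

ρ_J = max_k |cos(kπ/189)| = cos(π/189) = 0.9999
root = sin(π/189) = 0.01662  (since 1−cos² = sin²).
So ω* = 2/1.01662 = 1.9673 (Young).
ρ_SOR = ω* − 1 = 1.9673 − 1 = 0.9673.

ρ_SOR = 0.9673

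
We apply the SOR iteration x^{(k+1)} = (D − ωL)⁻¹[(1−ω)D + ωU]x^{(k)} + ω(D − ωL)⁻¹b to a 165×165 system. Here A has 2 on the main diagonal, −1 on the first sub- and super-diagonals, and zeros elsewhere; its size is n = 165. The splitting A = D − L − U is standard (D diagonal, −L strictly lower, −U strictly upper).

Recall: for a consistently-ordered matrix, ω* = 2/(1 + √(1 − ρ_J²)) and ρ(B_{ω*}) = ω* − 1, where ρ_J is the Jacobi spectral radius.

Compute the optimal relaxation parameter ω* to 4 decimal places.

ω* = 1.9629

With n=165, ρ(Jacobi) = cos(π/166) = 0.9998.
1 − cos²(π/166) = sin²(π/166) ⇒ √(1−ρ_J²) = sin(π/166) = 0.01892.
Young: ω* = 2/(1+√(1−ρ_J²)) = 2/(1+0.01892) = 2/1.01892 = 1.9629.
and ρ(B_{ω*}) = 1.9629 − 1 = 0.9629.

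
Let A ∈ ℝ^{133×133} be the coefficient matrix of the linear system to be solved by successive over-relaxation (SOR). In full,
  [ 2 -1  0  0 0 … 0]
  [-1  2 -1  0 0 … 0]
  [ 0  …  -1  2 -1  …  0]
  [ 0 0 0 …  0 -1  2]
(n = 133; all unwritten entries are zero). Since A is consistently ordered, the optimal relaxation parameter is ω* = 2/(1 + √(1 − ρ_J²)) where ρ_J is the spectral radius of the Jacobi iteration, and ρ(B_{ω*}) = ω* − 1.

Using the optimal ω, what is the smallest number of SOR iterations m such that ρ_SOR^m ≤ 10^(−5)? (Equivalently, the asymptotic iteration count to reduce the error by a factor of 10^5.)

m = 246

n=133: λ(B_J) = 1 − λ(A)/2 = cos(kπ/134); k=1 gives ρ_J = 0.9997252.
√(1 − cos²(π/134)) = sin(π/134) ≈ 0.0234426.
ω* = 2/(1+0.0234426) = 1.9541887
and ρ(B_{ω*}) = 1.9541887 − 1 = 0.9541887.
ρ_SOR^m ≤ 10^(−5) ⇔ m ≥ 5·ln10/(−ln 0.9541887) = 11.5129/0.0468938 = 245.510; m = ⌈245.510⌉ = 246.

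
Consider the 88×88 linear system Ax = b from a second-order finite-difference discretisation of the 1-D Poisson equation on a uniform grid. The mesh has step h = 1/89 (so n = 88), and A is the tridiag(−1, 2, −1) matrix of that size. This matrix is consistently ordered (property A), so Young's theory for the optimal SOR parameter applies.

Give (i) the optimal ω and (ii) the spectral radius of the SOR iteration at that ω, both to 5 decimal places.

[ρ_J] n=88: ρ(B_J) = cos(π/(n+1)) = cos(π/89) = 0.99938.
1 − cos²(π/89) = sin²(π/89) ⇒ √(1−ρ_J²) = sin(π/89) = 0.035291.
ω* = 2/(1 + 0.035291) = 2/1.035291 = 1.93182.
and ρ(B_{ω*}) = 1.93182 − 1 = 0.93182.

ω* = 1.93182, ρ_SOR = 0.93182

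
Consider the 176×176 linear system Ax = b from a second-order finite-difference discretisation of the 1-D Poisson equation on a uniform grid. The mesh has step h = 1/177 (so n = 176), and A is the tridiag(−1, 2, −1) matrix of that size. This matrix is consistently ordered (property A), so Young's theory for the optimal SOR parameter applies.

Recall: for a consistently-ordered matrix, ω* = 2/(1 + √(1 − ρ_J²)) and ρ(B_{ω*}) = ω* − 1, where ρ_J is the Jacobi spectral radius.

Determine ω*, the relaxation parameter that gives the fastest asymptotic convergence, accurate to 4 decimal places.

½·tridiag(1,0,1) at n=176: λ_k = cos(kπ/177); max |λ| at k=1 ⇒ ρ_J = cos(π/177) ≈ 0.9998.
root = sin(π/177) = 0.01775  (since 1−cos² = sin²).
Then 2/(1+√(1−ρ_J²)) = 2/(1+0.01775); ω* = 2/1.01775 = 1.9651.
Hence ρ(B_{ω*}) = 1.9651 − 1 = 0.9651.

ω* = 1.9651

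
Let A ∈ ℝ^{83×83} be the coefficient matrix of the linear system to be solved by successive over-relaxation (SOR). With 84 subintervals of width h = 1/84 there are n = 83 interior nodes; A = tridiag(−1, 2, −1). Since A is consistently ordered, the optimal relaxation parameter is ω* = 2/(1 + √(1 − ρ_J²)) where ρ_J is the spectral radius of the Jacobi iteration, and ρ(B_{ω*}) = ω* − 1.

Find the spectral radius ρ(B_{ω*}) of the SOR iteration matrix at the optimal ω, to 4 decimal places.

ρ_SOR = 0.9279

ρ_J = max_k |cos(kπ/84)| = cos(π/84) = 0.9993
1 − cos²(π/84) = sin²(π/84) ⇒ √(1−ρ_J²) = sin(π/84) = 0.03739.
[ω*] 2 ÷ (1 + 0.03739) = 2 ÷ 1.03739 = 1.9279.
[ρ_SOR] ω* − 1 = 0.9279.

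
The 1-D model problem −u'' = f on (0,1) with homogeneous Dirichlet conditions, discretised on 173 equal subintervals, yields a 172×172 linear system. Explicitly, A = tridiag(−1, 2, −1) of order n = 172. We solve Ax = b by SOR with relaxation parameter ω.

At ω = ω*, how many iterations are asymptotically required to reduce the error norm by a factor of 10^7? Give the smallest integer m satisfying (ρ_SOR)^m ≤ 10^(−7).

m = 444

½·tridiag(1,0,1) at n=172: λ_k = cos(kπ/173); max |λ| at k=1 ⇒ ρ_J = cos(π/173) ≈ 0.9998351.
√(1 − cos²(π/173)) = sin(π/173) ≈ 0.0181585.
[ω*] 2 ÷ (1 + 0.0181585) = 2 ÷ 1.0181585 = 1.9643307.
[ρ_SOR] ω* − 1 = 0.9643307.
7·ln10 = 16.1181; −ln(0.9643307) = 0.036321; m = ⌈16.1181/0.036321⌉ = ⌈443.768⌉ = 444.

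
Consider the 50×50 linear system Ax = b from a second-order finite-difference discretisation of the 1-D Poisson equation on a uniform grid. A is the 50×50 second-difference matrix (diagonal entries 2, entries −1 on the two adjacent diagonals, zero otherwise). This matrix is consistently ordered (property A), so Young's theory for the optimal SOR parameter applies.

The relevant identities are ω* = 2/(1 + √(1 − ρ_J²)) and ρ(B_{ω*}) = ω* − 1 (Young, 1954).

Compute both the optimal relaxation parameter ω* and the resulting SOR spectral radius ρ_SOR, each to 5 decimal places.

B_J for the 50×50 system has eigenvalues cos(kπ/51); ρ_J = cos(π/51) = 0.99810.
root = sin(π/51) = 0.061561  (since 1−cos² = sin²).
Then 2/(1+√(1−ρ_J²)) = 2/(1+0.061561); ω* = 2/1.061561 = 1.88402.
ρ_SOR = ω* − 1 ≈ 0.88402.

ω* = 1.88402, ρ_SOR = 0.88402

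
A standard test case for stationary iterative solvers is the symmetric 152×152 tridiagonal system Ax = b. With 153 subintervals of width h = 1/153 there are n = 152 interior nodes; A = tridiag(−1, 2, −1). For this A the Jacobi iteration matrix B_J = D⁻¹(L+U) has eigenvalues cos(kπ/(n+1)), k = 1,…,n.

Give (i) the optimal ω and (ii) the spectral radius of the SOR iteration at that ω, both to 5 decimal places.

With n=152, ρ(Jacobi) = cos(π/153) = 0.99979.
root = sin(π/153) = 0.020532  (since 1−cos² = sin²).
ω* = 2 / (1 + 0.020532) = 2 / 1.020532 ≈ 1.95976.
ρ_SOR = ω* − 1 ≈ 0.95976.

ω* = 1.95976, ρ_SOR = 0.95976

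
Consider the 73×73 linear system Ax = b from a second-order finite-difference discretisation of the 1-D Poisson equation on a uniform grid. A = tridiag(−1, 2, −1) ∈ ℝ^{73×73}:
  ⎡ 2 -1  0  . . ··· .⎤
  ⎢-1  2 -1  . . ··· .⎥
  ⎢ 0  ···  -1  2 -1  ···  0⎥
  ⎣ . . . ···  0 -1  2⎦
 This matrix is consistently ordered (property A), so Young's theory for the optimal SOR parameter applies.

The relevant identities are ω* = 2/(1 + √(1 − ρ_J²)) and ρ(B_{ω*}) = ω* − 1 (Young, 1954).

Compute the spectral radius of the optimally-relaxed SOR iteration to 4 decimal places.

spectrum of D⁻¹(L+U) = {cos(kπ/74) : 1≤k≤73}; ρ_J = cos(π/74) = 0.9991.
√(1−ρ_J²) = |sin(π/74)| = 0.04244
ω* = 2/(1 + 0.04244) = 2/1.04244 = 1.9186.
ρ_SOR = ω* − 1 = 1.9186 − 1 = 0.9186.

ρ_SOR = 0.9186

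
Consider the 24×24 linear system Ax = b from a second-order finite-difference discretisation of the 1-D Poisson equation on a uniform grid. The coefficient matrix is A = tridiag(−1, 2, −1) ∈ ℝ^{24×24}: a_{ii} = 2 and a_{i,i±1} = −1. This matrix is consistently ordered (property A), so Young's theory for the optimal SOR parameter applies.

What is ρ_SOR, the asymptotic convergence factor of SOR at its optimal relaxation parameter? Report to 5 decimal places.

ρ_SOR = 0.77725

½·tridiag(1,0,1) at n=24: λ_k = cos(kπ/25); max |λ| at k=1 ⇒ ρ_J = cos(π/25) ≈ 0.99211.
√(1−ρ_J²) simplifies to sin(π/25) = 0.125333.
So ω* = 2/1.125333 = 1.77725 (Young).
ρ_SOR = ω* − 1 ≈ 0.77725.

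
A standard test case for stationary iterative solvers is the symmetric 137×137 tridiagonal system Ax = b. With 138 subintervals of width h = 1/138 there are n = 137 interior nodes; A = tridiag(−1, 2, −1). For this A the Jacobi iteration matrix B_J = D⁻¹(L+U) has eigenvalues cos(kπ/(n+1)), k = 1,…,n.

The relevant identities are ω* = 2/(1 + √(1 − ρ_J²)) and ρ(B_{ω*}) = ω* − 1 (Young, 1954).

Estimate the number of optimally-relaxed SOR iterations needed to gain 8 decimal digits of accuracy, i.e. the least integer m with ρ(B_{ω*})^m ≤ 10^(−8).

m = 405

[ρ_J] n=137: ρ(B_J) = cos(π/(n+1)) = cos(π/138) = 0.9997409.
√(1−ρ_J²) simplifies to sin(π/138) = 0.0227632.
[ω*] 2 ÷ (1 + 0.0227632) = 2 ÷ 1.0227632 = 1.9554869.
At ω = 1.9554869 every |λ(B_ω)| = ω−1, so ρ_SOR = 0.9554869.
8·ln10 = 18.4207; −ln(0.9554869) = 0.0455342; m = ⌈18.4207/0.0455342⌉ = ⌈404.546⌉ = 405.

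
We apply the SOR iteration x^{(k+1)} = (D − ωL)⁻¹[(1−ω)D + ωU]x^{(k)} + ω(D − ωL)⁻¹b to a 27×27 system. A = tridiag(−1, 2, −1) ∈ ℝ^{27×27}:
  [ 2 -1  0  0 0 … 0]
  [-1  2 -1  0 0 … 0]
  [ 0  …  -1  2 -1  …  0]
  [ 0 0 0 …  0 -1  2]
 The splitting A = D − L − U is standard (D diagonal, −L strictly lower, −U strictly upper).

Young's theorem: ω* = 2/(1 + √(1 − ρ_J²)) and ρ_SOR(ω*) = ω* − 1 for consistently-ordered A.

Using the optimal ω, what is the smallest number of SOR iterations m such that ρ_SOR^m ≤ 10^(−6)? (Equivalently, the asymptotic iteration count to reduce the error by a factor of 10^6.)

m = 62

[ρ_J] n=27: ρ(B_J) = cos(π/(n+1)) = cos(π/28) = 0.9937122.
√(1−ρ_J²) = |sin(π/28)| = 0.1119645
Young: ω* = 2/(1+√(1−ρ_J²)) = 2/(1+0.1119645) = 2/1.1119645 = 1.7986186.
ρ_SOR = ω* − 1 ≈ 0.7986186.
m ≥ 6·ln10 / (−ln 0.7986186) = 61.437; smallest integer m = 62.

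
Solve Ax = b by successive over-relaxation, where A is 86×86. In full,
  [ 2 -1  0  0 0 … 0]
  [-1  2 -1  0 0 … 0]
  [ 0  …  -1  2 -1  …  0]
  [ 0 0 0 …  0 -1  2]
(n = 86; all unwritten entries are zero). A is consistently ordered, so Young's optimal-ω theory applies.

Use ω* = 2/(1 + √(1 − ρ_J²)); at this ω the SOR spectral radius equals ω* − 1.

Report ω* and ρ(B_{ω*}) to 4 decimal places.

ρ_J = max_k |cos(kπ/87)| = cos(π/87) = 0.9993
root = sin(π/87) = 0.03610  (since 1−cos² = sin²).
Then 2/(1+√(1−ρ_J²)) = 2/(1+0.03610); ω* = 2/1.03610 = 1.9303.
[ρ_SOR] ω* − 1 = 0.9303.

ω* = 1.9303, ρ_SOR = 0.9303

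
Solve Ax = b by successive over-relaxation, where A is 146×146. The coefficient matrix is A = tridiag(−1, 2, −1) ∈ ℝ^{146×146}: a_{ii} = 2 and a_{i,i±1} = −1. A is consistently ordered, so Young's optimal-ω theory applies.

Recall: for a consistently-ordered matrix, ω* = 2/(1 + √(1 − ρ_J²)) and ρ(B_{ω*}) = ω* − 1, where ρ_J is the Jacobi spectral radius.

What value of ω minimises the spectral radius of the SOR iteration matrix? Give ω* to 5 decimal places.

ω* = 1.95815

ρ_J = max_k |cos(kπ/147)| = cos(π/147) = 0.99977
√(1−ρ_J²) = |sin(π/147)| = 0.021370
ω* = 2/(1+0.021370) = 1.95815
ρ_SOR = ω* − 1 ≈ 0.95815.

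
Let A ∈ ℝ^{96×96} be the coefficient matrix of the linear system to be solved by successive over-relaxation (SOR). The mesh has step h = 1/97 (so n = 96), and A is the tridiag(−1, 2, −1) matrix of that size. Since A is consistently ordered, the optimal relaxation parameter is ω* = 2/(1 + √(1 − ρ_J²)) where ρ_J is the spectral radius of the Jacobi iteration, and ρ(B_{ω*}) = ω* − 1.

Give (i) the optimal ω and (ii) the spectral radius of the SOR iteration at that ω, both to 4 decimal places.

ω* = 1.9373, ρ_SOR = 0.9373

[ρ_J] n=96: ρ(B_J) = cos(π/(n+1)) = cos(π/97) = 0.9995.
1 − cos²(π/97) = sin²(π/97) ⇒ √(1−ρ_J²) = sin(π/97) = 0.03238.
So ω* = 2/1.03238 = 1.9373 (Young).
Hence ρ(B_{ω*}) = 1.9373 − 1 = 0.9373.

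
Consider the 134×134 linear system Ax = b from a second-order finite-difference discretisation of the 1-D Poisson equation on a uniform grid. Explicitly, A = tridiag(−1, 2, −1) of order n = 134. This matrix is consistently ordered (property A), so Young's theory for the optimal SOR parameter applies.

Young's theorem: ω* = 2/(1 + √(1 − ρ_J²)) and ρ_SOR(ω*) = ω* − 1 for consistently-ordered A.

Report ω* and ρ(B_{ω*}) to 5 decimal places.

spectrum of D⁻¹(L+U) = {cos(kπ/135) : 1≤k≤134}; ρ_J = cos(π/135) = 0.99973.
√(1 − cos²(π/135)) = sin(π/135) ≈ 0.023269.
Then 2/(1+√(1−ρ_J²)) = 2/(1+0.023269); ω* = 2/1.023269 = 1.95452.
[ρ_SOR] ω* − 1 = 0.95452.

ω* = 1.95452, ρ_SOR = 0.95452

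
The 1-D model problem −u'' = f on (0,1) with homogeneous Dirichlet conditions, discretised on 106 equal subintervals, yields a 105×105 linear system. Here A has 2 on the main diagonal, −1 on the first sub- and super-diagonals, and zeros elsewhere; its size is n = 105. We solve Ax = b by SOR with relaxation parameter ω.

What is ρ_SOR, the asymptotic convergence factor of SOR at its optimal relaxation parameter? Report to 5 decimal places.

ρ_SOR = 0.94244

With n=105, ρ(Jacobi) = cos(π/106) = 0.99956.
1 − cos²(π/106) = sin²(π/106) ⇒ √(1−ρ_J²) = sin(π/106) = 0.029633.
ω* = 2/(1 + 0.029633) = 2/1.029633 = 1.94244.
Hence ρ(B_{ω*}) = 1.94244 − 1 = 0.94244.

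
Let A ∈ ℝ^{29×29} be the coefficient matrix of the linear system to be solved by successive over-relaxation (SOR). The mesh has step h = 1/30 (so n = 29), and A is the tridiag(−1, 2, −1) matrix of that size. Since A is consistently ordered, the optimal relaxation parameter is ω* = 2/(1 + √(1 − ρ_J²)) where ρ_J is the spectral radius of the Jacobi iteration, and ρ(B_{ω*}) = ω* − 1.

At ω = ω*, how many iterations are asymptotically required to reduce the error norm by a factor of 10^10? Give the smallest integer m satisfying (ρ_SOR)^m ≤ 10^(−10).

m = 110

[ρ_J] n=29: ρ(B_J) = cos(π/(n+1)) = cos(π/30) = 0.9945219.
1 − cos²(π/30) = sin²(π/30) ⇒ √(1−ρ_J²) = sin(π/30) = 0.1045285.
ω* = 2/(1 + 0.1045285) = 2/1.1045285 = 1.8107274.
ρ_SOR = ω* − 1 = 1.8107274 − 1 = 0.8107274.
ρ_SOR^m ≤ 10^(−10) ⇔ m ≥ 10·ln10/(−ln 0.8107274) = 23.0259/0.209823 = 109.740; m = ⌈109.740⌉ = 110.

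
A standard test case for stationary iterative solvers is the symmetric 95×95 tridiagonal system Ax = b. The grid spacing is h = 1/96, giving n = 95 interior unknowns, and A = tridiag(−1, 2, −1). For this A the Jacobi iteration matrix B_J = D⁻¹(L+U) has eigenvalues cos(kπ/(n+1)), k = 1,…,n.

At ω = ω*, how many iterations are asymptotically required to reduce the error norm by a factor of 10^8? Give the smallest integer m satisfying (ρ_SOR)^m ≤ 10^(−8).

n=95: λ(B_J) = 1 − λ(A)/2 = cos(kπ/96); k=1 gives ρ_J = 0.9994646.
√(1−ρ_J²) simplifies to sin(π/96) = 0.0327191.
ω* = 2/(1+0.0327191) = 1.9366350
ρ_SOR = ω* − 1 ≈ 0.9366350.
8·ln10 = 18.4207; −ln(0.9366350) = 0.0654616; m = ⌈18.4207/0.0654616⌉ = ⌈281.397⌉ = 282.

m = 282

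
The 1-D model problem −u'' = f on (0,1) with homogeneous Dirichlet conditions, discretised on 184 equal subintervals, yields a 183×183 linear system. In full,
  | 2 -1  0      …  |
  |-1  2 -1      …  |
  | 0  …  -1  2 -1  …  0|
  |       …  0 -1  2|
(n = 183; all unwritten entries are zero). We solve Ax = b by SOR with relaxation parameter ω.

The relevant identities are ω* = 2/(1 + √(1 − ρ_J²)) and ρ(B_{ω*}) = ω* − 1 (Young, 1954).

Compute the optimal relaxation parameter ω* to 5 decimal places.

ω* = 1.96643

½·tridiag(1,0,1) at n=183: λ_k = cos(kπ/184); max |λ| at k=1 ⇒ ρ_J = cos(π/184) ≈ 0.99985.
√(1 − cos²(π/184)) = sin(π/184) ≈ 0.017073.
[ω*] 2 ÷ (1 + 0.017073) = 2 ÷ 1.017073 = 1.96643.
[ρ_SOR] ω* − 1 = 0.96643.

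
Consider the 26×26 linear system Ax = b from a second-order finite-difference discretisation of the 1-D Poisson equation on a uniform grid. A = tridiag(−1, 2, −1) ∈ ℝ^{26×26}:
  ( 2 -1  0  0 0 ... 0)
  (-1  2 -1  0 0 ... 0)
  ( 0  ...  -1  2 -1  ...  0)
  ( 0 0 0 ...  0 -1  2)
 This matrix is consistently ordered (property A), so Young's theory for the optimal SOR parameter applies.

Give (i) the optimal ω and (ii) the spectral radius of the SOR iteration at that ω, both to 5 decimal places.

ω* = 1.79197, ρ_SOR = 0.79197

B_J for the 26×26 system has eigenvalues cos(kπ/27); ρ_J = cos(π/27) = 0.99324.
√(1 − cos²(π/27)) = sin(π/27) ≈ 0.116093.
So ω* = 2/1.116093 = 1.79197 (Young).
Hence ρ(B_{ω*}) = 1.79197 − 1 = 0.79197.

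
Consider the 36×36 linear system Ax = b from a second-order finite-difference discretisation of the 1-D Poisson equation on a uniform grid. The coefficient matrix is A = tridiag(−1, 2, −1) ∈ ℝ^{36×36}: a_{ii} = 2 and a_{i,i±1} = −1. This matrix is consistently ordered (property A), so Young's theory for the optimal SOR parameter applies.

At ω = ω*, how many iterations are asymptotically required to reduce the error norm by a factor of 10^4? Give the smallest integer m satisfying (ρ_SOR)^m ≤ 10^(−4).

m = 55

spectrum of D⁻¹(L+U) = {cos(kπ/37) : 1≤k≤36}; ρ_J = cos(π/37) = 0.9963975.
√(1−ρ_J²) simplifies to sin(π/37) = 0.0848059.
[ω*] 2 ÷ (1 + 0.0848059) = 2 ÷ 1.0848059 = 1.8436478.
and ρ(B_{ω*}) = 1.8436478 − 1 = 0.8436478.
Need (0.8436478)^m ≤ 10^(−4): m ≥ 4·ln10/|ln 0.8436478| = 9.21034/0.17002 = 54.172 ⇒ m = 55.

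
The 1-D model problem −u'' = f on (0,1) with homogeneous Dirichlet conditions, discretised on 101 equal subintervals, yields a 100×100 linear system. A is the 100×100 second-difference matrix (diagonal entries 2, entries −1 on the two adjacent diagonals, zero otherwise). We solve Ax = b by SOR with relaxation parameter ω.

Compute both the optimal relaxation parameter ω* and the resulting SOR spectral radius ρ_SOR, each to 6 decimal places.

ρ_J = max_k |cos(kπ/101)| = cos(π/101) = 0.999516
root = sin(π/101) = 0.0310999  (since 1−cos² = sin²).
Then 2/(1+√(1−ρ_J²)) = 2/(1+0.0310999); ω* = 2/1.0310999 = 1.939676.
ρ(B_{ω*}) = ω*−1 = 0.939676

ω* = 1.939676, ρ_SOR = 0.939676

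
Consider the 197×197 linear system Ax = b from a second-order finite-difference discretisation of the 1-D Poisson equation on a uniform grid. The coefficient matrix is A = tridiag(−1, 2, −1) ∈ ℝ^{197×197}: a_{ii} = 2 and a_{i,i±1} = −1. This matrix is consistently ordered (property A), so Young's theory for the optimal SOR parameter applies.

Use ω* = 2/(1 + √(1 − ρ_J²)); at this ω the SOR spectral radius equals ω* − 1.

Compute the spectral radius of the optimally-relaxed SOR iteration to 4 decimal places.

spectrum of D⁻¹(L+U) = {cos(kπ/198) : 1≤k≤197}; ρ_J = cos(π/198) = 0.9999.
1 − cos²(π/198) = sin²(π/198) ⇒ √(1−ρ_J²) = sin(π/198) = 0.01587.
So ω* = 2/1.01587 = 1.9688 (Young).
ρ(B_{ω*}) = ω*−1 = 0.9688

ρ_SOR = 0.9688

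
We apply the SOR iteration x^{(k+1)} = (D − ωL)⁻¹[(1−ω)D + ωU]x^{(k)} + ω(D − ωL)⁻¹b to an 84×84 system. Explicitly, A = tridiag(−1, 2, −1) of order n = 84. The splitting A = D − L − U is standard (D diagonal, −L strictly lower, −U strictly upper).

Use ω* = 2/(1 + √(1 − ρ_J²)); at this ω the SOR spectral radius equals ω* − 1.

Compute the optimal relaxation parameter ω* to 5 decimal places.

ω* = 1.92873

B_J for the 84×84 system has eigenvalues cos(kπ/85); ρ_J = cos(π/85) = 0.99932.
√(1 − cos²(π/85)) = sin(π/85) ≈ 0.036951.
ω* = 2 / (1 + 0.036951) = 2 / 1.036951 ≈ 1.92873.
ρ_SOR = ω* − 1 ≈ 0.92873.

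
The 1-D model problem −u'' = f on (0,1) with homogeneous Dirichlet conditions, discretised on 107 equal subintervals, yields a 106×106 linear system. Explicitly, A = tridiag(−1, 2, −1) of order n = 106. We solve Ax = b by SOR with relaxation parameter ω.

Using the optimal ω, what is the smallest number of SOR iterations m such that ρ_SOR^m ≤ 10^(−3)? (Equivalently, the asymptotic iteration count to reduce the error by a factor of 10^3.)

n=106: λ(B_J) = 1 − λ(A)/2 = cos(kπ/107); k=1 gives ρ_J = 0.9995690.
root = sin(π/107) = 0.0293565  (since 1−cos² = sin²).
ω* = 2/(1 + 0.0293565) = 2/1.0293565 = 1.9429615.
ρ_SOR = ω* − 1 = 1.9429615 − 1 = 0.9429615.
3·ln10 = 6.90776; −ln(0.9429615) = 0.0587298; m = ⌈6.90776/0.0587298⌉ = ⌈117.619⌉ = 118.

m = 118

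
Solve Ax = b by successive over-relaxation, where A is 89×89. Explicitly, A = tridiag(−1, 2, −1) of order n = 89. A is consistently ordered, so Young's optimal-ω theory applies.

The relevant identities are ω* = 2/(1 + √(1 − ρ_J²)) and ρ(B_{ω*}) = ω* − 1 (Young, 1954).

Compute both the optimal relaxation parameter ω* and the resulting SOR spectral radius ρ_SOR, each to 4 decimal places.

ω* = 1.9326, ρ_SOR = 0.9326

[ρ_J] n=89: ρ(B_J) = cos(π/(n+1)) = cos(π/90) = 0.9994.
√(1−ρ_J²) simplifies to sin(π/90) = 0.03490.
ω* = 2/(1+0.03490) = 1.9326
Hence ρ(B_{ω*}) = 1.9326 − 1 = 0.9326.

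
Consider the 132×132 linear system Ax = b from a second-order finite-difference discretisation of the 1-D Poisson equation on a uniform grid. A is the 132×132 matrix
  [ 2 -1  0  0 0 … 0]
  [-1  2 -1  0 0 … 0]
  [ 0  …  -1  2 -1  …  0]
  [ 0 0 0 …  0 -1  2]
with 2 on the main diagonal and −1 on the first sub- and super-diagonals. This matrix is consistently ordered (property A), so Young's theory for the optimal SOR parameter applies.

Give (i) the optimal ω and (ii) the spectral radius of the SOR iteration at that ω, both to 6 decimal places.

ω* = 1.953852, ρ_SOR = 0.953852

½·tridiag(1,0,1) at n=132: λ_k = cos(kπ/133); max |λ| at k=1 ⇒ ρ_J = cos(π/133) ≈ 0.999721.
root = sin(π/133) = 0.0236188  (since 1−cos² = sin²).
ω* = 2/(1 + 0.0236188) = 2/1.0236188 = 1.953852.
ρ(B_{ω*}) = ω*−1 = 0.953852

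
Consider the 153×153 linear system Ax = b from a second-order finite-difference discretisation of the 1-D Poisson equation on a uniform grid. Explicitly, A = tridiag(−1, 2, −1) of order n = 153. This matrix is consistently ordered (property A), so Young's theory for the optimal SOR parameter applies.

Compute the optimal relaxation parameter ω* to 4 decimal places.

With n=153, ρ(Jacobi) = cos(π/154) = 0.9998.
√(1−ρ_J²) simplifies to sin(π/154) = 0.02040.
ω* = 2/(1+0.02040) = 1.9600
[ρ_SOR] ω* − 1 = 0.9600.

ω* = 1.9600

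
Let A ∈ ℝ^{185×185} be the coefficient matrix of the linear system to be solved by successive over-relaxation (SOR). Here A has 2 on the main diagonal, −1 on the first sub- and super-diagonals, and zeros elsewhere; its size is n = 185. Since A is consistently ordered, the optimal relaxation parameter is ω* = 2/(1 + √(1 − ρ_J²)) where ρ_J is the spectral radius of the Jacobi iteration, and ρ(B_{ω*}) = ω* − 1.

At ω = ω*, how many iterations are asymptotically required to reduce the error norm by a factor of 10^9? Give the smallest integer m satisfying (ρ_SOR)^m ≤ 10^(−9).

B_J for the 185×185 system has eigenvalues cos(kπ/186); ρ_J = cos(π/186) = 0.9998574.
√(1−ρ_J²) = |sin(π/186)| = 0.0168895
Young: ω* = 2/(1+√(1−ρ_J²)) = 2/(1+0.0168895) = 2/1.0168895 = 1.9667820.
ρ_SOR = ω* − 1 ≈ 0.9667820.
9·ln10 = 20.7233; −ln(0.9667820) = 0.0337822; m = ⌈20.7233/0.0337822⌉ = ⌈613.438⌉ = 614.

m = 614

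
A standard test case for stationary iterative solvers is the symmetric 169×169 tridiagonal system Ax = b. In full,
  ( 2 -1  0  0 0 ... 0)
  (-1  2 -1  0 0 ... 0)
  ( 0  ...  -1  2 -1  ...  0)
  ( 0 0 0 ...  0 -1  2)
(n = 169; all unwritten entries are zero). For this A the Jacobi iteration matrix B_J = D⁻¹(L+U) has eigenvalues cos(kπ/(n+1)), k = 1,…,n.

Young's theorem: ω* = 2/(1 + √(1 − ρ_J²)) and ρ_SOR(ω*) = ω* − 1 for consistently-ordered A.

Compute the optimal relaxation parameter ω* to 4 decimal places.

[ρ_J] n=169: ρ(B_J) = cos(π/(n+1)) = cos(π/170) = 0.9998.
root = sin(π/170) = 0.01848  (since 1−cos² = sin²).
[ω*] 2 ÷ (1 + 0.01848) = 2 ÷ 1.01848 = 1.9637.
ρ_SOR = ω* − 1 = 1.9637 − 1 = 0.9637.

ω* = 1.9637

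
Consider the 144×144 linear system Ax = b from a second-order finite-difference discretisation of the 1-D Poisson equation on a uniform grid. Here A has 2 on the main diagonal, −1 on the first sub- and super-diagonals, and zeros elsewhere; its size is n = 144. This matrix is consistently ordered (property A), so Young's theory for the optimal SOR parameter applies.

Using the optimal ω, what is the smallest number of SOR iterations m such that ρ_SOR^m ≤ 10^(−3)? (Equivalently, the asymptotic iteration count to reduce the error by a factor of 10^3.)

m = 160

B_J for the 144×144 system has eigenvalues cos(kπ/145); ρ_J = cos(π/145) = 0.9997653.
1 − cos²(π/145) = sin²(π/145) ⇒ √(1−ρ_J²) = sin(π/145) = 0.0216645.
ω* = 2 / (1 + 0.0216645) = 2 / 1.0216645 ≈ 1.9575898.
ρ(B_{ω*}) = ω*−1 = 0.9575898
For 3 digits: m = 3·ln10 / (−ln 0.9575898) = 6.90776/0.0433358 = 159.401; round up → m = 160.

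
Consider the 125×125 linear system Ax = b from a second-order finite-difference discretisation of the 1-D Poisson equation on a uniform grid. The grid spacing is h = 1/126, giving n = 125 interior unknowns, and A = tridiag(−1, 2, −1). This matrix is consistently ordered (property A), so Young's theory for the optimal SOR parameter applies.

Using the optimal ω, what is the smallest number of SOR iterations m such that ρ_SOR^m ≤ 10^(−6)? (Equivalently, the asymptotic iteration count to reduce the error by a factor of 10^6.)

n=125: λ(B_J) = 1 − λ(A)/2 = cos(kπ/126); k=1 gives ρ_J = 0.9996892.
√(1−ρ_J²) simplifies to sin(π/126) = 0.0249307.
Then 2/(1+√(1−ρ_J²)) = 2/(1+0.0249307); ω* = 2/1.0249307 = 1.9513514.
[ρ_SOR] ω* − 1 = 0.9513514.
m ≥ 6·ln10 / (−ln 0.9513514) = 277.020; smallest integer m = 278.

m = 278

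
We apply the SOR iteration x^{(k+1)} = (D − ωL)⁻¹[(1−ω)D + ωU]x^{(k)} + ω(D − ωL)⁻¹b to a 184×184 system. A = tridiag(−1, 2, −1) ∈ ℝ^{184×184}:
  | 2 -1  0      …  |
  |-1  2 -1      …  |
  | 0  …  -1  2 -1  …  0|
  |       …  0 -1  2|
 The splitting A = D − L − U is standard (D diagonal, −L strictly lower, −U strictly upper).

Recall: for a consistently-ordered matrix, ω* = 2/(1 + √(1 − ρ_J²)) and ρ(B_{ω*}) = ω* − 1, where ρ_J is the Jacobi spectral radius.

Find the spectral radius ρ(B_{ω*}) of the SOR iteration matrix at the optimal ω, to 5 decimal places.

ρ_SOR = 0.96661

With n=184, ρ(Jacobi) = cos(π/185) = 0.99986.
√(1−ρ_J²) simplifies to sin(π/185) = 0.016981.
ω* = 2 / (1 + 0.016981) = 2 / 1.016981 ≈ 1.96661.
ρ(B_{ω*}) = ω*−1 = 0.96661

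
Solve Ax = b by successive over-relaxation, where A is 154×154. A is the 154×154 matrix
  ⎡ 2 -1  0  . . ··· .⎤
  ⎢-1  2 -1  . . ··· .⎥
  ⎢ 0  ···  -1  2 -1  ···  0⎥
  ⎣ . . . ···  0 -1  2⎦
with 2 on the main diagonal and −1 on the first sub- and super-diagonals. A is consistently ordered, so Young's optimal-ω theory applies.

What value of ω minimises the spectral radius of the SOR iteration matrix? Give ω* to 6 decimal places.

ω* = 1.960271

With n=154, ρ(Jacobi) = cos(π/155) = 0.999795.
√(1−ρ_J²) simplifies to sin(π/155) = 0.0202670.
Young: ω* = 2/(1+√(1−ρ_J²)) = 2/(1+0.0202670) = 2/1.0202670 = 1.960271.
and ρ(B_{ω*}) = 1.960271 − 1 = 0.960271.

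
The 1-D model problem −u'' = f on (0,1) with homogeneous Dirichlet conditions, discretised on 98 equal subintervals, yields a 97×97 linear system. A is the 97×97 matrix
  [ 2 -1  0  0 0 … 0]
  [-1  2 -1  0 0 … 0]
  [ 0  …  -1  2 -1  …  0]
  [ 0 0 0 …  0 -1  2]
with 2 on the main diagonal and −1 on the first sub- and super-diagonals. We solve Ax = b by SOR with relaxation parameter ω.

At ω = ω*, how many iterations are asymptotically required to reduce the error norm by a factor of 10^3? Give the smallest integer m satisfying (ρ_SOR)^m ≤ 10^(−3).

spectrum of D⁻¹(L+U) = {cos(kπ/98) : 1≤k≤97}; ρ_J = cos(π/98) = 0.9994862.
√(1 − cos²(π/98)) = sin(π/98) ≈ 0.0320516.
ω* = 2/(1 + 0.0320516) = 2/1.0320516 = 1.9378876.
ρ_SOR = ω* − 1 = 1.9378876 − 1 = 0.9378876.
Need (0.9378876)^m ≤ 10^(−3): m ≥ 3·ln10/|ln 0.9378876| = 6.90776/0.0641252 = 107.723 ⇒ m = 108.

m = 108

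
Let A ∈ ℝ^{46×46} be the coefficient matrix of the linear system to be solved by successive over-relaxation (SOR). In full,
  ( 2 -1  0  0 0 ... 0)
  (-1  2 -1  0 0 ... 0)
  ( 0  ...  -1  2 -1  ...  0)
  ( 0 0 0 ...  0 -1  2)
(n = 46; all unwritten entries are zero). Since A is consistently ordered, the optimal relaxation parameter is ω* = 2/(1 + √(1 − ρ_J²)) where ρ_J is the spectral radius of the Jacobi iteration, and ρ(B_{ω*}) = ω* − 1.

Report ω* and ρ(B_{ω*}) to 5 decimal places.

ω* = 1.87478, ρ_SOR = 0.87478

spectrum of D⁻¹(L+U) = {cos(kπ/47) : 1≤k≤46}; ρ_J = cos(π/47) = 0.99777.
1 − cos²(π/47) = sin²(π/47) ⇒ √(1−ρ_J²) = sin(π/47) = 0.066793.
ω* = 2/(1+0.066793) = 1.87478
At ω = 1.87478 every |λ(B_ω)| = ω−1, so ρ_SOR = 0.87478.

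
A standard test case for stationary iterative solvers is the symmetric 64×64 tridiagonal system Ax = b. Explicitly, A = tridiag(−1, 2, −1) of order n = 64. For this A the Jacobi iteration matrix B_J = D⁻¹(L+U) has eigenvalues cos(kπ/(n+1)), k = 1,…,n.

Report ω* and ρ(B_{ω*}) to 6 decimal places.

ω* = 1.907826, ρ_SOR = 0.907826

n=64: λ(B_J) = 1 − λ(A)/2 = cos(kπ/65); k=1 gives ρ_J = 0.998832.
√(1−ρ_J²) = |sin(π/65)| = 0.0483134
ω* = 2/(1 + 0.0483134) = 2/1.0483134 = 1.907826.
ρ_SOR = ω* − 1 ≈ 0.907826.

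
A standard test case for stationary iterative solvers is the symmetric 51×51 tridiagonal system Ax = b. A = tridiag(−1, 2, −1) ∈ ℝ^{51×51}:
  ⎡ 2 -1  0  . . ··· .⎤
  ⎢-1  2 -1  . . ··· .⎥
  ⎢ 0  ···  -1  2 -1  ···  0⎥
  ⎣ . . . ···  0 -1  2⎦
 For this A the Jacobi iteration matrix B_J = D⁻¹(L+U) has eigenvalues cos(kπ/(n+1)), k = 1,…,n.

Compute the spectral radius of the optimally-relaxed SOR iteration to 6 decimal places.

[ρ_J] n=51: ρ(B_J) = cos(π/(n+1)) = cos(π/52) = 0.998176.
√(1−ρ_J²) simplifies to sin(π/52) = 0.0603785.
So ω* = 2/1.0603785 = 1.886119 (Young).
and ρ(B_{ω*}) = 1.886119 − 1 = 0.886119.

ρ_SOR = 0.886119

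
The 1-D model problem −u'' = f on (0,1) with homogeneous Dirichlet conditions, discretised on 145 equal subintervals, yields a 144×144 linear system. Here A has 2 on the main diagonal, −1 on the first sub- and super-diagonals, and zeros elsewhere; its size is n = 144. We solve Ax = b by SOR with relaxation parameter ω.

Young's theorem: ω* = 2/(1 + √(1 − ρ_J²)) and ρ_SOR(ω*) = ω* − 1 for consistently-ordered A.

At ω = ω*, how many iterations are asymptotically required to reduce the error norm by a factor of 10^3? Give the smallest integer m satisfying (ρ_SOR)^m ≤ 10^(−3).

m = 160

ρ_J = max_k |cos(kπ/145)| = cos(π/145) = 0.9997653
√(1−ρ_J²) = |sin(π/145)| = 0.0216645
[ω*] 2 ÷ (1 + 0.0216645) = 2 ÷ 1.0216645 = 1.9575898.
Hence ρ(B_{ω*}) = 1.9575898 − 1 = 0.9575898.
(0.9575898)^m ≤ 10^{−3}  ⇒  m·ln(0.9575898) ≤ −3·ln10  ⇒  m ≥ 159.401  ⇒  m = 160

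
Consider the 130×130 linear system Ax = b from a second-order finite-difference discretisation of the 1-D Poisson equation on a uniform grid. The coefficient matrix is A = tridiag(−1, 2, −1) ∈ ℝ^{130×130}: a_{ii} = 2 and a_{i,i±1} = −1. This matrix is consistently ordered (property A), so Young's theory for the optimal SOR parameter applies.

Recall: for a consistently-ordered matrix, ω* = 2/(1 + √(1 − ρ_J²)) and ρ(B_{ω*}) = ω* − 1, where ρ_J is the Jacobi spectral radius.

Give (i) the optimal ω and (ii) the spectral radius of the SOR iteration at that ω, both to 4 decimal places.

[ρ_J] n=130: ρ(B_J) = cos(π/(n+1)) = cos(π/131) = 0.9997.
√(1−ρ_J²) = |sin(π/131)| = 0.02398
ω* = 2/(1+0.02398) = 1.9532
and ρ(B_{ω*}) = 1.9532 − 1 = 0.9532.

ω* = 1.9532, ρ_SOR = 0.9532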